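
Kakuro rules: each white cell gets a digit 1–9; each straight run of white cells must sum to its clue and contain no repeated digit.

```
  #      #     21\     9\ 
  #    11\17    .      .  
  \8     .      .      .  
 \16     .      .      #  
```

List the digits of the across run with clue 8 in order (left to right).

2 5 1

17 in 2 cells must be {8,9}; 16 in 2 cells must be {7,9}.
The 17 across and the 9 down share only 8, so R1C3 = 8.
R2C3 = 9 − 8 = 1 completes the 9 down.
R1C2 = 17 − 8 = 9 completes the 17 across.
R3C2 = 7: the only remaining digit allowed by both the 16 across and the 21 down.
R2C2 = 21 − 16 = 5 completes the 21 down.
R3C1 = 16 − 7 = 9 completes the 16 across.
R2C1 = 8 − 6 = 2 completes the 8 across.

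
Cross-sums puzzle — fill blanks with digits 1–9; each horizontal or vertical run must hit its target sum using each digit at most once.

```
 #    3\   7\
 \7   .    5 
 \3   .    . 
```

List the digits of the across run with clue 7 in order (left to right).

3 in 2 cells must be {1,2}.
R1C1 = 7 − 5 = 2 completes the 7 across.
R2C1 = 3 − 2 = 1 completes the 3 down.
R2C2 = 3 − 1 = 2 completes the 3 across.

2 5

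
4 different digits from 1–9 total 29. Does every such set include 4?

No

The only way to make 29 from 4 distinct digits is {5,7,8,9}, which does not contain 4.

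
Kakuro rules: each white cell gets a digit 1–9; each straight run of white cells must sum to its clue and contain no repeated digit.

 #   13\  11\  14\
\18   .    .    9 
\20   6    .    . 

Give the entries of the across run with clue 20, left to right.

6 9 5

R1C1 = 13 − 6 = 7 completes the 13 down.
R1C2 = 18 − 16 = 2 completes the 18 across.
R2C2 = 11 − 2 = 9 completes the 11 down.
R2C3 = 20 − 15 = 5 completes the 20 across.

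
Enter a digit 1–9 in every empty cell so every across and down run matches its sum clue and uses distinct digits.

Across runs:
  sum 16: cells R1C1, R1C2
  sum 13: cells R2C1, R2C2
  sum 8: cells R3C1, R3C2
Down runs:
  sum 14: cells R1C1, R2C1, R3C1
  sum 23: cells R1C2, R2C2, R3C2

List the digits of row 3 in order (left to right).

16 in 2 cells must be {7,9}; 23 in 3 cells must be {6,8,9}.
The 16 across and the 23 down share only 9, so R1C2 = 9.
Given what's placed, R3C2 must be 6 to fit the 8 across and 23 down.
R1C1 = 16 − 9 = 7 completes the 16 across.
R2C2 = 23 − 15 = 8 completes the 23 down.
R3C1 = 8 − 6 = 2 completes the 8 across.
R2C1 = 13 − 8 = 5 completes the 13 across.

2 6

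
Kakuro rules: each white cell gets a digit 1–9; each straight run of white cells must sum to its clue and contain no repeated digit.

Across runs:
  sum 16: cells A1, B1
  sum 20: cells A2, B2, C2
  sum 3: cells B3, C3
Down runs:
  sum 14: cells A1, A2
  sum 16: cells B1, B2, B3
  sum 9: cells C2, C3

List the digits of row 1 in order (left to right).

16 in 2 cells must be {7,9}; 3 in 2 cells must be {1,2}.
The 16 across and the 14 down share only 9, so A1 = 9.
B1 = 16 − 9 = 7 completes the 16 across.
A2 = 14 − 9 = 5 completes the 14 down.
B3 = 1: the only remaining digit allowed by both the 3 across and the 16 down.
C3 = 3 − 1 = 2 completes the 3 across.
B2 = 16 − 8 = 8 completes the 16 down.
C2 = 20 − 13 = 7 completes the 20 across.

9, 7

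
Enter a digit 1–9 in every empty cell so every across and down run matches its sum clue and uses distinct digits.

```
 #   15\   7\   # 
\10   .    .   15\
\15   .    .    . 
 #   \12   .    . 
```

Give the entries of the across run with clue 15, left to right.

6 2 7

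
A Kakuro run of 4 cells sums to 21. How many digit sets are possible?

4 distinct digits from 1–9 sum between 10 and 30.

11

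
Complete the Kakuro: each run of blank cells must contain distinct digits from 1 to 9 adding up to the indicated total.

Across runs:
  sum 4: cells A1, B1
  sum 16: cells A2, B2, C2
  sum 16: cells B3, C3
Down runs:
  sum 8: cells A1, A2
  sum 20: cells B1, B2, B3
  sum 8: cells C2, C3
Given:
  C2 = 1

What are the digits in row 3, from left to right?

4 in 2 cells must be {1,3}; 16 in 2 cells must be {7,9}.
The 4 across and the 20 down share only 3, so B1 = 3.
Given what's placed, B3 must be 9 to fit the 16 across and 20 down.
C3 = 16 − 9 = 7 completes the 16 across.
A1 = 4 − 3 = 1 completes the 4 across.
A2 = 8 − 1 = 7 completes the 8 down.
B2 = 16 − 8 = 8 completes the 16 across.

9 7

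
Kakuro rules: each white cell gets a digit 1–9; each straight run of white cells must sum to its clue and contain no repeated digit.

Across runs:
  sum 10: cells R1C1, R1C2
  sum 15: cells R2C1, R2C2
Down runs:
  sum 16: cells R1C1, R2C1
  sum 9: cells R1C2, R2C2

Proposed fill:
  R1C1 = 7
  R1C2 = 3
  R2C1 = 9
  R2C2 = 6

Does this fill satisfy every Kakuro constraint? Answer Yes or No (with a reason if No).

Across: 7+3=10; 9+6=15. Down: 7+9=16; 3+6=9. No digit repeats within any run.

Yes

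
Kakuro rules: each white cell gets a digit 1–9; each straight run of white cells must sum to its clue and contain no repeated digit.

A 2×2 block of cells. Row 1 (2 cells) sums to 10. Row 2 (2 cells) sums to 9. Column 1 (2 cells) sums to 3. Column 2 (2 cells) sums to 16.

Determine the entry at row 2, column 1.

2

3 in 2 cells must be {1,2}; 16 in 2 cells must be {7,9}.
The 9 across and the 16 down share only 7, so (2,2) = 7.
(1,2) = 16 − 7 = 9 completes the 16 down.
(2,1) = 9 − 7 = 2 completes the 9 across.
(1,1) = 10 − 9 = 1 completes the 10 across.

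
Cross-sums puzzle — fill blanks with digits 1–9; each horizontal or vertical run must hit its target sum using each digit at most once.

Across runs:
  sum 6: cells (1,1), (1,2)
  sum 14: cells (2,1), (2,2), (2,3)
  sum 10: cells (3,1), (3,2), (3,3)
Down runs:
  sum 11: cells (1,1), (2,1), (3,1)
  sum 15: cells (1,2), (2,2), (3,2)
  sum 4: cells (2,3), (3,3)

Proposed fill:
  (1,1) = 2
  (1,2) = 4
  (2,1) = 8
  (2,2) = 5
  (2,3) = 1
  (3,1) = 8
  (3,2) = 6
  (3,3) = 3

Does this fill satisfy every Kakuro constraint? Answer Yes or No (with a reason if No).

No — the down run (1,1)–(3,1) sums to 18, not 11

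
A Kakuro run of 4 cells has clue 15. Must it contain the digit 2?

No

Counterexample: {1,3,4,7} sums to 15 without using 2.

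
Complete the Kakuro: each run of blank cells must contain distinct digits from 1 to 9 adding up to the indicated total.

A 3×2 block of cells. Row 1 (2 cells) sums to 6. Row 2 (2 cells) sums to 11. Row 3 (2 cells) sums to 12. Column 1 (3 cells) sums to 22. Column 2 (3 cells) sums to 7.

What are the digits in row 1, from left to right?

7 in 3 cells must be {1,2,4}.
The 6 across and the 22 down share only 5, so (1,1) = 5.
(1,2) = 6 − 5 = 1 completes the 6 across.
Given what's placed, (3,2) must be 4 to fit the 12 across and 7 down.
(2,2) = 7 − 5 = 2 completes the 7 down.
(3,1) = 12 − 4 = 8 completes the 12 across.
(2,1) = 11 − 2 = 9 completes the 11 across.

5, 1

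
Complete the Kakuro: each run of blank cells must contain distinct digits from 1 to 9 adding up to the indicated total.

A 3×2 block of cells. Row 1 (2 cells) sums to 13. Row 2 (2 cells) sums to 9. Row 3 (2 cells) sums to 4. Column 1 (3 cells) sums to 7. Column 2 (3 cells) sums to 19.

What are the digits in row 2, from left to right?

4 in 2 cells must be {1,3}; 7 in 3 cells must be {1,2,4}.
The 13 across and the 7 down share only 4, so (1,1) = 4.
(1,2) = 13 − 4 = 9 completes the 13 across.
Given what's placed, (3,1) must be 1 to fit the 4 across and 7 down.
(3,2) = 4 − 1 = 3 completes the 4 across.
(2,1) = 7 − 5 = 2 completes the 7 down.
(2,2) = 9 − 2 = 7 completes the 9 across.

2 7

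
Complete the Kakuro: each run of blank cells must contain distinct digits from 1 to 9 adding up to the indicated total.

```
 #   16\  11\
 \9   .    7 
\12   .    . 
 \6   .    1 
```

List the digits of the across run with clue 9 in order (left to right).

2 7

R1C1 = 9 − 7 = 2 completes the 9 across.
R2C2 = 11 − 8 = 3 completes the 11 down.
R3C1 = 6 − 1 = 5 completes the 6 across.
R2C1 = 12 − 3 = 9 completes the 12 across.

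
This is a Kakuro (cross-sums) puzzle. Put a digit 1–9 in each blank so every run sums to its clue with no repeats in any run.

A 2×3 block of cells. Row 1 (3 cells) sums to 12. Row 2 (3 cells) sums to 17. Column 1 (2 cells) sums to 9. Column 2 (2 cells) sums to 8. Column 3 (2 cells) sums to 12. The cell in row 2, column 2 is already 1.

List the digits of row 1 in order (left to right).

2 7 3

(1,2) = 8 − 1 = 7 completes the 8 down.
(2,1) = 7: the only remaining digit allowed by both the 17 across and the 9 down.
(2,3) = 17 − 8 = 9 completes the 17 across.
(1,1) = 9 − 7 = 2 completes the 9 down.
(1,3) = 12 − 9 = 3 completes the 12 across.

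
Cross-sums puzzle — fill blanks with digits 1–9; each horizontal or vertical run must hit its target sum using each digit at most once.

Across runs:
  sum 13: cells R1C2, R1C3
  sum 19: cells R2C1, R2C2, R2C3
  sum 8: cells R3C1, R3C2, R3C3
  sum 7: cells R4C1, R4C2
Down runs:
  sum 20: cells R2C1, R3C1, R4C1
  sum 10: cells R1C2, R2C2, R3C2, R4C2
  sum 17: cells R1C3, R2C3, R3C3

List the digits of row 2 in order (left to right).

9 3 7

10 in 4 cells must be {1,2,3,4}.
Only 4 fits R1C2 under both its across sum 13 and down sum 10.
R1C3 = 13 − 4 = 9 completes the 13 across.
Nothing is forced directly, so branch on R2C2, whose candidates are 2 or 3. If R2C2 = 2: then R2C3 would have to be in {8,9} for the 19 across but in {1,2,3,5,6,7} for the 17 down — contradiction. So R2C2 = 3.
R2C3 = 7: the only remaining digit allowed by both the 19 across and the 17 down.
R3C3 = 17 − 16 = 1 completes the 17 down.
R2C1 = 19 − 10 = 9 completes the 19 across.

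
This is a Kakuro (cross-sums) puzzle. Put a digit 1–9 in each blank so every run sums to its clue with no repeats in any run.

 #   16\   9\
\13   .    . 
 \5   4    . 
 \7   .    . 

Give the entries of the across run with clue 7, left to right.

5, 2

R2C2 = 5 − 4 = 1 completes the 5 across.
Nothing is forced directly, so branch on R1C2, whose candidates are 5 or 6. If R1C2 = 5: then R1C1 would have to be in {8} for the 13 across but in {3,5,7,9} for the 16 down — contradiction. So R1C2 = 6.
R1C1 = 13 − 6 = 7 completes the 13 across.
R3C1 = 16 − 11 = 5 completes the 16 down.
R3C2 = 7 − 5 = 2 completes the 7 across.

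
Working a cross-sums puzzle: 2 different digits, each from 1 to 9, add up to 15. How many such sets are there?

2

2 distinct digits from 1–9 sum between 3 and 17.
Enumerating: {6,9}, {7,8}.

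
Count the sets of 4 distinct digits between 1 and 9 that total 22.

11

4 distinct digits from 1–9 sum between 10 and 30.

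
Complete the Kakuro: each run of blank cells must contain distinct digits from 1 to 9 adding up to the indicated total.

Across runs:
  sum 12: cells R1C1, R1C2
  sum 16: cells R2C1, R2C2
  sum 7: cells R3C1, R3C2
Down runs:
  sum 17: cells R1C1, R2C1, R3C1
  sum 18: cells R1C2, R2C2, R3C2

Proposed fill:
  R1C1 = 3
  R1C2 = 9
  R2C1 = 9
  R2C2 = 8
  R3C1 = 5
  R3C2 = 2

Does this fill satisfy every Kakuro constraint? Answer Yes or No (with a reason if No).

No — the down run R1C2–R3C2 sums to 19, not 18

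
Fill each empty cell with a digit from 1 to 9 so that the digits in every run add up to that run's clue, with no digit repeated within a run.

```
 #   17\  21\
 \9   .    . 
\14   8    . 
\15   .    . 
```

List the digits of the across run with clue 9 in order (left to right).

R2C2 = 14 − 8 = 6 completes the 14 across.
Nothing is forced directly, so branch on R1C2, whose candidates are 7 or 8. If R1C2 = 8: then R1C1 would have to be in {1} for the 9 across but in {2,3,4,5,6,7} for the 17 down — contradiction. So R1C2 = 7.
R1C1 = 9 − 7 = 2 completes the 9 across.
R3C1 = 17 − 10 = 7 completes the 17 down.
R3C2 = 15 − 7 = 8 completes the 15 across.

2, 7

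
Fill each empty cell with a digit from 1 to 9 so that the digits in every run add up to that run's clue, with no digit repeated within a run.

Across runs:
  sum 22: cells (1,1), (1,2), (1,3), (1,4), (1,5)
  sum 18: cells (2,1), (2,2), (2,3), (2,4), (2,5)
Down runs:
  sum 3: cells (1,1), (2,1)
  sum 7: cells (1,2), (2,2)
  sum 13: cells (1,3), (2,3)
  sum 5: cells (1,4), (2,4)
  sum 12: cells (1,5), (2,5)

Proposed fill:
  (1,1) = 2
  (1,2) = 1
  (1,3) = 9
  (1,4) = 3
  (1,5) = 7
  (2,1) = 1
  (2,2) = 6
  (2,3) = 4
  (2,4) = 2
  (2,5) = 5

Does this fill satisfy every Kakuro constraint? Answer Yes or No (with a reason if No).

Yes

Across: 2+1+9+3+7=22; 1+6+4+2+5=18. Down: 2+1=3; 1+6=7; 9+4=13; 3+2=5; 7+5=12. No digit repeats within any run.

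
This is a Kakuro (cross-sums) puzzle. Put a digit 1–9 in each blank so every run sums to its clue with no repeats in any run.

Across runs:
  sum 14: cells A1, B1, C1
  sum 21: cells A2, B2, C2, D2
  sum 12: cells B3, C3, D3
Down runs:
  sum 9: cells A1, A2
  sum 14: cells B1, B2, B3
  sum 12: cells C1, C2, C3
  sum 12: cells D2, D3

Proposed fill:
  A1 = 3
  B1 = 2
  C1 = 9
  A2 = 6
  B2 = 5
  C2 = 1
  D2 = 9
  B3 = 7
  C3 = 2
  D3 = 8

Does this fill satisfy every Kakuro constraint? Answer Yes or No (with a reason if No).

No — the across run B3–D3 sums to 17, not 12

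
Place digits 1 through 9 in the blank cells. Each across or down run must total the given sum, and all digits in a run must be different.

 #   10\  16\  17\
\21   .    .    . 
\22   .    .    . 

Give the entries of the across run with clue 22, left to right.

16 in 2 cells must be {7,9}; 17 in 2 cells must be {8,9}.
Nothing is forced directly, so branch on R2C3, whose candidates are 8 or 9. If R2C3 = 8: that forces R1C3 = 9, R2C1 = 9, after which R2C2 would have to be in {5} for the 22 across but in {7,9} for the 16 down — contradiction. So R2C3 = 9.
R1C3 = 17 − 9 = 8 completes the 17 down.
Given what's placed, R2C2 must be 7 to fit the 22 across and 16 down.
R1C2 = 16 − 7 = 9 completes the 16 down.
R2C1 = 22 − 16 = 6 completes the 22 across.
R1C1 = 21 − 17 = 4 completes the 21 across.

6, 7, 9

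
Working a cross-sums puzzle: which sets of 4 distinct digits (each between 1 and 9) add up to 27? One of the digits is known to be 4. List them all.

4 distinct digits from 1–9 sum between 10 and 30.
Keeping only sets containing 4.
Only one set works: {4,6,8,9}.

{4,6,8,9}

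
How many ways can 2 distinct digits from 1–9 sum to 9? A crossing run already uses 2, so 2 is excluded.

2 distinct digits from 1–9 sum between 3 and 17.
Dropping sets that contain 2.
Enumerating: {1,8}, {3,6}, {4,5}.

3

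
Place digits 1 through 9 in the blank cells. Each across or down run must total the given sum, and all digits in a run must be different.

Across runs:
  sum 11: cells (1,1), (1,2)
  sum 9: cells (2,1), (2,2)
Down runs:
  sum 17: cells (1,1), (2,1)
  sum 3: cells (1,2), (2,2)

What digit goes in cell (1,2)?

2

17 in 2 cells must be {8,9}; 3 in 2 cells must be {1,2}.
The 11 across and the 3 down share only 2, so (1,2) = 2.
The 9 across and the 17 down share only 8, so (2,1) = 8.
(2,2) = 9 − 8 = 1 completes the 9 across.
(1,1) = 11 − 2 = 9 completes the 11 across.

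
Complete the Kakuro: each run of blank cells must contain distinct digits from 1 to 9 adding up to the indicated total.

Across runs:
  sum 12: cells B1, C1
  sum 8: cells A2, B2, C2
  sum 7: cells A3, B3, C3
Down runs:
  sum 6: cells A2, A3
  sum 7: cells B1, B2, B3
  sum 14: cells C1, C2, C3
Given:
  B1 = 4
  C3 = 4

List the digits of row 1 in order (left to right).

7 in 3 cells must be {1,2,4}.
C1 = 12 − 4 = 8 completes the 12 across.
C2 = 14 − 12 = 2 completes the 14 down.
B2 = 1: the only remaining digit allowed by both the 8 across and the 7 down.
B3 = 7 − 5 = 2 completes the 7 down.
A2 = 8 − 3 = 5 completes the 8 across.
A3 = 7 − 6 = 1 completes the 7 across.

4 8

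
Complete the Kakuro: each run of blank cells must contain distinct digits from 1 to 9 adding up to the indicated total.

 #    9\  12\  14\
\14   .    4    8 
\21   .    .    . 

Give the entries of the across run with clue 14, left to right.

2 4 8

R1C1 = 14 − 12 = 2 completes the 14 across.
R2C1 = 9 − 2 = 7 completes the 9 down.
R2C2 = 12 − 4 = 8 completes the 12 down.
R2C3 = 21 − 15 = 6 completes the 21 across.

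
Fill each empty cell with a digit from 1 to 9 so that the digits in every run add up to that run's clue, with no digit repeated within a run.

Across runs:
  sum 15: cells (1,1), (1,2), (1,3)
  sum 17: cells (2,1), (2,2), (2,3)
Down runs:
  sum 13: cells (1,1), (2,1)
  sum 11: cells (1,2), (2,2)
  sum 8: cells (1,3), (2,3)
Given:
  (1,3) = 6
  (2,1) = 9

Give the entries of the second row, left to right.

9 6 2

(1,1) = 13 − 9 = 4 completes the 13 down.
(1,2) = 15 − 10 = 5 completes the 15 across.
(2,2) = 11 − 5 = 6 completes the 11 down.
(2,3) = 17 − 15 = 2 completes the 17 across.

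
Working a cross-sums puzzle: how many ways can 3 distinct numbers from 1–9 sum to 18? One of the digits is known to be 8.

3

3 distinct digits from 1–9 sum between 6 and 24.
Keeping only sets containing 8.
Enumerating: {1,8,9}, {3,7,8}, {4,6,8}.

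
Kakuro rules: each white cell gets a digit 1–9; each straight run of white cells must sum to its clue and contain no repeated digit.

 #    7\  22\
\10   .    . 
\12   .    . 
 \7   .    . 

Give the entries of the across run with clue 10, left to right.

1 9

7 in 3 cells must be {1,2,4}.
The 12 across and the 7 down share only 4, so R2C1 = 4.
R2C2 = 12 − 4 = 8 completes the 12 across.
Given what's placed, R3C2 must be 5 to fit the 7 across and 22 down.
R1C2 = 22 − 13 = 9 completes the 22 down.
R3C1 = 7 − 5 = 2 completes the 7 across.
R1C1 = 10 − 9 = 1 completes the 10 across.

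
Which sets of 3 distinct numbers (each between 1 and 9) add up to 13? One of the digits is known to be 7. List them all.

{1,5,7}; {2,4,7}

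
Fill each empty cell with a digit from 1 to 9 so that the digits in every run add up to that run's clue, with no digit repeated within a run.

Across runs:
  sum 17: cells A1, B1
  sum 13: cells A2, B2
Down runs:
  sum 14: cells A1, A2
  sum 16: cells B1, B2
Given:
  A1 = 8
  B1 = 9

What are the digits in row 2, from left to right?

17 in 2 cells must be {8,9}; 16 in 2 cells must be {7,9}.
A2 = 14 − 8 = 6 completes the 14 down.
B2 = 13 − 6 = 7 completes the 13 across.

6 7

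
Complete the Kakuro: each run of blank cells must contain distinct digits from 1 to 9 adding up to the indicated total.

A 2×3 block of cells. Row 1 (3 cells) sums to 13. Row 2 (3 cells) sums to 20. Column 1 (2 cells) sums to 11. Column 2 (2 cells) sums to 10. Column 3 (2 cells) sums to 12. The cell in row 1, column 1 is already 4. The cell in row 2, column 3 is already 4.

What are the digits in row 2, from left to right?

7 9 4

(1,3) = 12 − 4 = 8 completes the 12 down.
(2,1) = 11 − 4 = 7 completes the 11 down.
(2,2) = 20 − 11 = 9 completes the 20 across.
(1,2) = 13 − 12 = 1 completes the 13 across.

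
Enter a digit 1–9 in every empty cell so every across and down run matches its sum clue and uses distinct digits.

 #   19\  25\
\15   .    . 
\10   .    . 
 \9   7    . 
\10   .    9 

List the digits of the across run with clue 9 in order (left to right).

7, 2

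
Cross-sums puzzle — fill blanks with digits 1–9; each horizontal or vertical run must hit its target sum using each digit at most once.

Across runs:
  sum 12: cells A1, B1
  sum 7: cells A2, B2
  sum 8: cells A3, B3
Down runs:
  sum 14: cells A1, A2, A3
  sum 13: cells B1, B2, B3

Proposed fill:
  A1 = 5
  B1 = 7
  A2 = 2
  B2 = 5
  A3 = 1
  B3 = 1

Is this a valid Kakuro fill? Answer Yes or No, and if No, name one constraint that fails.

No — the down run A1–A3 sums to 8, not 14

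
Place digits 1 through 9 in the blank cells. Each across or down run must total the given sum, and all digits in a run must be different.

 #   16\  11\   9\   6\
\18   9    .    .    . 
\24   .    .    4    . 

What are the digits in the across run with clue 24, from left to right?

7 8 4 5

16 in 2 cells must be {7,9}.
R1C3 = 9 − 4 = 5 completes the 9 down.
Given what's placed, R1C4 must be 1 to fit the 18 across and 6 down.
R2C1 = 16 − 9 = 7 completes the 16 down.
R2C4 = 6 − 1 = 5 completes the 6 down.
R1C2 = 18 − 15 = 3 completes the 18 across.
R2C2 = 24 − 16 = 8 completes the 24 across.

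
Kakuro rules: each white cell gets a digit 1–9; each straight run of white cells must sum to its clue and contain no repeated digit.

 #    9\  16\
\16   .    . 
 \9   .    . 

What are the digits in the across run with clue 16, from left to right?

16 in 2 cells must be {7,9}.
The 16 across and the 9 down share only 7, so R1C1 = 7.
R1C2 = 16 − 7 = 9 completes the 16 across.
R2C1 = 9 − 7 = 2 completes the 9 down.
R2C2 = 9 − 2 = 7 completes the 9 across.

7 9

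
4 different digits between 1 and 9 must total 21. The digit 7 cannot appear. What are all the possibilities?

4 distinct digits from 1–9 sum between 10 and 30.
Dropping sets that contain 7.

{1,3,8,9}; {1,5,6,9}; {2,4,6,9}; {2,5,6,8}; {3,4,5,9}; {3,4,6,8}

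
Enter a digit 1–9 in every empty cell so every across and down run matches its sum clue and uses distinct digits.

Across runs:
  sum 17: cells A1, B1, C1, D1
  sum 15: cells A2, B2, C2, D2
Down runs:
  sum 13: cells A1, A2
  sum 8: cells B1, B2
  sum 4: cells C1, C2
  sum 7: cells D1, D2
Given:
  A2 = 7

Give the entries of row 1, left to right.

6 7 1 3

4 in 2 cells must be {1,3}.
A1 = 13 − 7 = 6 completes the 13 down.
No cell is forced outright now. C1 can only be 1 or 3 (the digits allowed by both its 17 across and its 4 down). If C1 = 3: that forces D1 = 1, C2 = 1, after which D2 would have to be in {2,3,4,5} for the 15 across but in {6} for the 7 down — contradiction. So C1 = 1.
C2 = 4 − 1 = 3 completes the 4 down.
B2 = 1: the only remaining digit allowed by both the 15 across and the 8 down.
D2 = 15 − 11 = 4 completes the 15 across.
B1 = 8 − 1 = 7 completes the 8 down.
D1 = 17 − 14 = 3 completes the 17 across.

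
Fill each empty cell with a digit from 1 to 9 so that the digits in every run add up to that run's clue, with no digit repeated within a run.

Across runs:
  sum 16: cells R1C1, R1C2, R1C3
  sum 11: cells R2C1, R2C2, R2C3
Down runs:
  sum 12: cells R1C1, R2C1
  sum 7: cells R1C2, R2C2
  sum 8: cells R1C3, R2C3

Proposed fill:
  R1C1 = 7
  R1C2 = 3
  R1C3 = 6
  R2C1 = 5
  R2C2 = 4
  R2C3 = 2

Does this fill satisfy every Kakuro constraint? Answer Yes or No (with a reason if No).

Yes

Across: 7+3+6=16; 5+4+2=11. Down: 7+5=12; 3+4=7; 6+2=8. No digit repeats within any run.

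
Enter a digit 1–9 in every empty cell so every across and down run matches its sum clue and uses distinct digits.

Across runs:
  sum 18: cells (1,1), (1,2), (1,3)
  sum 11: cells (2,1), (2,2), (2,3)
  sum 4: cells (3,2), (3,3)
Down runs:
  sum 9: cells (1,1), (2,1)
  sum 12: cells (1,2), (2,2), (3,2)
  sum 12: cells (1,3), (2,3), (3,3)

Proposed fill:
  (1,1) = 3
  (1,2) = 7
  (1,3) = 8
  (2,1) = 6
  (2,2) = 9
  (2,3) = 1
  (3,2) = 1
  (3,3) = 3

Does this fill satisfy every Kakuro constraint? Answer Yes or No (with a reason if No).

No — the down run (1,2)–(3,2) sums to 17, not 12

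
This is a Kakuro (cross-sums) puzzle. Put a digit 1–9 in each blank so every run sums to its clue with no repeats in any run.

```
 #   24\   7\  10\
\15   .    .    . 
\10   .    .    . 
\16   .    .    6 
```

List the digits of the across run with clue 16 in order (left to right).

9, 1, 6

24 in 3 cells must be {7,8,9}; 7 in 3 cells must be {1,2,4}.
The 10 across and the 24 down share only 7, so R2C1 = 7.
R2C3 = 1: the only remaining digit allowed by both the 10 across and the 10 down.
R1C3 = 10 − 7 = 3 completes the 10 down.
R2C2 = 10 − 8 = 2 completes the 10 across.
Given what's placed, R3C2 must be 1 to fit the 16 across and 7 down.
Given what's placed, R1C1 must be 8 to fit the 15 across and 24 down.
R1C2 = 15 − 11 = 4 completes the 15 across.
R3C1 = 16 − 7 = 9 completes the 16 across.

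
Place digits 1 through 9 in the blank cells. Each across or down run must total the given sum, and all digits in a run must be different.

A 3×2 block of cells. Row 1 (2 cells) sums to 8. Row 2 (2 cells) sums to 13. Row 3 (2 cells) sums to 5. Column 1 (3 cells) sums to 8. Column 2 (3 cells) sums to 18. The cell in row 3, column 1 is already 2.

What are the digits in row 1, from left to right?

Given what's placed, (2,1) must be 5 to fit the 13 across and 8 down.
(2,2) = 13 − 5 = 8 completes the 13 across.
(3,2) = 5 − 2 = 3 completes the 5 across.
(1,1) = 8 − 7 = 1 completes the 8 down.
(1,2) = 8 − 1 = 7 completes the 8 across.

1 7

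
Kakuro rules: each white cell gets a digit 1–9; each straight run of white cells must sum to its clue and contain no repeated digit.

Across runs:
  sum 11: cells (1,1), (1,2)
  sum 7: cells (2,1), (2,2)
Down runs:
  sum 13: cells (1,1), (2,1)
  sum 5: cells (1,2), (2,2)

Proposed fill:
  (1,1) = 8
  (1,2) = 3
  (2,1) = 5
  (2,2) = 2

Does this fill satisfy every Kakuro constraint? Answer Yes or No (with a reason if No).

Across: 8+3=11; 5+2=7. Down: 8+5=13; 3+2=5. No digit repeats within any run.

Yes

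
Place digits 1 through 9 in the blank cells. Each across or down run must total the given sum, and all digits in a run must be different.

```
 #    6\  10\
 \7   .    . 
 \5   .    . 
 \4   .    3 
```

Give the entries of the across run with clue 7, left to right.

4 in 2 cells must be {1,3}; 6 in 3 cells must be {1,2,3}.
R3C1 = 4 − 3 = 1 completes the 4 across.
No cell is forced outright now. R1C1 can only be 2 or 3 (the digits allowed by both its 7 across and its 6 down). If R1C1 = 3: then R1C2 would have to be in {4} for the 7 across but in {1,2,5,6} for the 10 down — contradiction. So R1C1 = 2.
R1C2 = 7 − 2 = 5 completes the 7 across.
R2C1 = 6 − 3 = 3 completes the 6 down.
R2C2 = 5 − 3 = 2 completes the 5 across.

2, 5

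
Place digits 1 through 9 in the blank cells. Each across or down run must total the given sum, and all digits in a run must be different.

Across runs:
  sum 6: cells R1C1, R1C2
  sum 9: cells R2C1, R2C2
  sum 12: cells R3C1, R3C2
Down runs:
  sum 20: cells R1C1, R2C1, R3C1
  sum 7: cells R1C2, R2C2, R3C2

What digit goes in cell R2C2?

7 in 3 cells must be {1,2,4}.
The 12 across and the 7 down share only 4, so R3C2 = 4.
R3C1 = 12 − 4 = 8 completes the 12 across.
Given what's placed, R1C1 must be 5 to fit the 6 across and 20 down.
R1C2 = 6 − 5 = 1 completes the 6 across.
R2C1 = 20 − 13 = 7 completes the 20 down.
R2C2 = 9 − 7 = 2 completes the 9 across.

2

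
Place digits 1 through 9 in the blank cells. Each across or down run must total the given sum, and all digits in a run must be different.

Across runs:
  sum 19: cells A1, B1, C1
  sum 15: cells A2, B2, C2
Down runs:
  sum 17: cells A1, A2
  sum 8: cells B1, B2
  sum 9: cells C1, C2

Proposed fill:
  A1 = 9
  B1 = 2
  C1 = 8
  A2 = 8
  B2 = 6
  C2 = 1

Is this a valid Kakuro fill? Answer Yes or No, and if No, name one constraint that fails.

Across: 9+2+8=19; 8+6+1=15. Down: 9+8=17; 2+6=8; 8+1=9. No digit repeats within any run.

Yes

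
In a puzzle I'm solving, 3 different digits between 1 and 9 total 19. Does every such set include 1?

No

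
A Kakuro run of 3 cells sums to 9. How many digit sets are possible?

3

3 distinct digits from 1–9 sum between 6 and 24.
Enumerating: {1,2,6}, {1,3,5}, {2,3,4}.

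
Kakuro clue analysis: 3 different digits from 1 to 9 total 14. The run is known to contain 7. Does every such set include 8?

No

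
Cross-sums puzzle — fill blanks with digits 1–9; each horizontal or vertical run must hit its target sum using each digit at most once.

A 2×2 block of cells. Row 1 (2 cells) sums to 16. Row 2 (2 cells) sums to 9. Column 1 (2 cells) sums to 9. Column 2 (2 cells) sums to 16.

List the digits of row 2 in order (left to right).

2 7

16 in 2 cells must be {7,9}.
The 16 across and the 9 down share only 7, so (1,1) = 7.
(1,2) = 16 − 7 = 9 completes the 16 across.
(2,1) = 9 − 7 = 2 completes the 9 down.
(2,2) = 9 − 2 = 7 completes the 9 across.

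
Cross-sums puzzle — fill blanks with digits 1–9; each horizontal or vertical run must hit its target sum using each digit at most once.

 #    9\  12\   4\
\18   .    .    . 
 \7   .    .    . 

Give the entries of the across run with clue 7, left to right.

7 in 3 cells must be {1,2,4}; 4 in 2 cells must be {1,3}.
The 7 across and the 12 down share only 4, so R2C2 = 4.
Given what's placed, R2C3 must be 1 to fit the 7 across and 4 down.
R1C2 = 12 − 4 = 8 completes the 12 down.
R1C3 = 4 − 1 = 3 completes the 4 down.
R2C1 = 7 − 5 = 2 completes the 7 across.
R1C1 = 18 − 11 = 7 completes the 18 across.

2 4 1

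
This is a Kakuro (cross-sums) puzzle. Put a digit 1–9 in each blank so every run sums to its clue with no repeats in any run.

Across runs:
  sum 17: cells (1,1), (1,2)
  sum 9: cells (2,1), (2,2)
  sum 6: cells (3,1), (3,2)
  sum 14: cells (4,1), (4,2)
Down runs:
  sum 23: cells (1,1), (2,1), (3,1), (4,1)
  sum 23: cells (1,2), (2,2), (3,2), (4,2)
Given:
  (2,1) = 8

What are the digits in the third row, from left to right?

17 in 2 cells must be {8,9}.
(1,1) = 9: the only remaining digit allowed by both the 17 across and the 23 down.
(1,2) = 17 − 9 = 8 completes the 17 across.
(2,2) = 9 − 8 = 1 completes the 9 across.
(3,2) = 5: the only remaining digit allowed by both the 6 across and the 23 down.
(4,1) = 5: the only remaining digit allowed by both the 14 across and the 23 down.
(4,2) = 14 − 5 = 9 completes the 14 across.
(3,1) = 6 − 5 = 1 completes the 6 across.

1 5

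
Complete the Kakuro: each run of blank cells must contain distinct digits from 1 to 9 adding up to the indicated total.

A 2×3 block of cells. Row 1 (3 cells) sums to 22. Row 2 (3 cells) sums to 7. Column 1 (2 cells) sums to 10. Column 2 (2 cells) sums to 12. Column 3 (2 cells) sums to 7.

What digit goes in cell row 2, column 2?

7 in 3 cells must be {1,2,4}.
The 7 across and the 12 down share only 4, so (2,2) = 4.
(1,2) = 12 − 4 = 8 completes the 12 down.
Given what's placed, (1,3) must be 5 to fit the 22 across and 7 down.
(2,3) = 7 − 5 = 2 completes the 7 down.
(1,1) = 22 − 13 = 9 completes the 22 across.
(2,1) = 7 − 6 = 1 completes the 7 across.

4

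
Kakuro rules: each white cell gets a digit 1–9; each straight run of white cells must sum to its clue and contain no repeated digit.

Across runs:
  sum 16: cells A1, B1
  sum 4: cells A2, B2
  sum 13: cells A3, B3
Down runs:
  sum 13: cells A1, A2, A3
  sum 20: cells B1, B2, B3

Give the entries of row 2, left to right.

1 3

16 in 2 cells must be {7,9}; 4 in 2 cells must be {1,3}.
The 4 across and the 20 down share only 3, so B2 = 3.
Given what's placed, B1 must be 9 to fit the 16 across and 20 down.
A2 = 4 − 3 = 1 completes the 4 across.
B3 = 20 − 12 = 8 completes the 20 down.
A1 = 16 − 9 = 7 completes the 16 across.
A3 = 13 − 8 = 5 completes the 13 across.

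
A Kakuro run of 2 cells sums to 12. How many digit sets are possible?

3

2 distinct digits from 1–9 sum between 3 and 17.
Enumerating: {3,9}, {4,8}, {5,7}.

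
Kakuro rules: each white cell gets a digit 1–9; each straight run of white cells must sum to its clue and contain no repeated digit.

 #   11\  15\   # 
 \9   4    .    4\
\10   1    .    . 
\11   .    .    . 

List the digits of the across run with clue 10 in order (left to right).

1 6 3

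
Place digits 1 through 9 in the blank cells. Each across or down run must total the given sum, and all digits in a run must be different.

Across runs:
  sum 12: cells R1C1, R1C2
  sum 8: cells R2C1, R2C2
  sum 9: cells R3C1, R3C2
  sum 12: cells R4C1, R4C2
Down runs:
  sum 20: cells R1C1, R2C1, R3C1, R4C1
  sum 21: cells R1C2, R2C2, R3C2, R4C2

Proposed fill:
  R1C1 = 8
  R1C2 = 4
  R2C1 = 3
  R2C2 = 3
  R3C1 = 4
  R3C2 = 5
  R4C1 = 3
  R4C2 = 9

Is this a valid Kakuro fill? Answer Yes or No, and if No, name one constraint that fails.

No — the down run R1C1–R4C1 sums to 18, not 20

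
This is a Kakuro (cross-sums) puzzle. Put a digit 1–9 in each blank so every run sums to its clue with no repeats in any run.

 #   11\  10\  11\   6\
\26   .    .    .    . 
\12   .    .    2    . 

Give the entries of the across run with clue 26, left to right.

R1C3 = 11 − 2 = 9 completes the 11 down.
No cell is forced outright now. R1C4 can only be 2 or 4 or 5 (the digits allowed by both its 26 across and its 6 down). If R1C4 = 2: that forces R2C4 = 4, R2C1 = 5, R2C2 = 1, after which R1C1 would have to be in {7,8} for the 26 across but in {6} for the 11 down — contradiction. If R1C4 = 4: then R2C4 would have to be in {1,3,4,5,6} for the 12 across but in {2} for the 6 down — contradiction. So R1C4 = 5.
R2C4 = 6 − 5 = 1 completes the 6 down.
Nothing is forced directly, so branch on R1C1, whose candidates are 4 or 8. If R1C1 = 4: that forces R1C2 = 8, after which R2C1 would have to be in {3,4,5,6} for the 12 across but in {7} for the 11 down — contradiction. So R1C1 = 8.
R1C2 = 26 − 22 = 4 completes the 26 across.
R2C1 = 11 − 8 = 3 completes the 11 down.
R2C2 = 12 − 6 = 6 completes the 12 across.

8 4 9 5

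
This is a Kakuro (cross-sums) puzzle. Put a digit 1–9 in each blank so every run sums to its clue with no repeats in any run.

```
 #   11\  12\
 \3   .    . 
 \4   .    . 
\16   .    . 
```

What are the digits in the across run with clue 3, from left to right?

3 in 2 cells must be {1,2}; 4 in 2 cells must be {1,3}; 16 in 2 cells must be {7,9}.
The 16 across and the 11 down share only 7, so R3C1 = 7.
R3C2 = 16 − 7 = 9 completes the 16 across.
Given what's placed, R1C1 must be 1 to fit the 3 across and 11 down.
R1C2 = 3 − 1 = 2 completes the 3 across.
R2C1 = 11 − 8 = 3 completes the 11 down.
R2C2 = 4 − 3 = 1 completes the 4 across.

1 2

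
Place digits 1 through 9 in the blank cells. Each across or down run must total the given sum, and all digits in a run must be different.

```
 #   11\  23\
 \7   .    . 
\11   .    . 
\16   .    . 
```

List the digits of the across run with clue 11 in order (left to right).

3 8

16 in 2 cells must be {7,9}; 23 in 3 cells must be {6,8,9}.
The 7 across and the 23 down share only 6, so R1C2 = 6.
The 16 across and the 11 down share only 7, so R3C1 = 7.
R3C2 = 16 − 7 = 9 completes the 16 across.
R1C1 = 7 − 6 = 1 completes the 7 across.
R2C1 = 11 − 8 = 3 completes the 11 down.
R2C2 = 11 − 3 = 8 completes the 11 across.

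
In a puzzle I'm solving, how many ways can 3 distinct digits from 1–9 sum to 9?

3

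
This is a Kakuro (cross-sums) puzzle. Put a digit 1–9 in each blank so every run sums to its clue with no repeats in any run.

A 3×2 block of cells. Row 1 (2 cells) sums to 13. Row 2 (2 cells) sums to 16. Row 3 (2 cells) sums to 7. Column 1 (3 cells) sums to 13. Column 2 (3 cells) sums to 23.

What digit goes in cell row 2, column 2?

9

16 in 2 cells must be {7,9}; 23 in 3 cells must be {6,8,9}.
The 16 across and the 23 down share only 9, so (2,2) = 9.
Given what's placed, (3,2) must be 6 to fit the 7 across and 23 down.
(1,2) = 23 − 15 = 8 completes the 23 down.
(2,1) = 16 − 9 = 7 completes the 16 across.
(3,1) = 7 − 6 = 1 completes the 7 across.
(1,1) = 13 − 8 = 5 completes the 13 across.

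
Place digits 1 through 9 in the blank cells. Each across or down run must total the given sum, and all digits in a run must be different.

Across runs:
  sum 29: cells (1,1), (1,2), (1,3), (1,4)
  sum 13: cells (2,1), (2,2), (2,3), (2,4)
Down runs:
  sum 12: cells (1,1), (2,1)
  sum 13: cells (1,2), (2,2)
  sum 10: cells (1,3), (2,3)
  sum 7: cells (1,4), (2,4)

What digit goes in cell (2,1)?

29 in 4 cells must be {5,7,8,9}.
Only 5 fits (1,4) under both its across sum 29 and down sum 7.
(2,4) = 7 − 5 = 2 completes the 7 down.
Nothing is forced directly, so branch on (1,2), whose candidates are 7 or 8 or 9. If (1,2) = 8: then (2,2) would have to be in {1,3,4,6,7} for the 13 across but in {5} for the 13 down — contradiction. If (1,2) = 9: that forces (2,2) = 4, after which (2,1) would have to be in {1,6} for the 13 across but in {3,4,5,7,8,9} for the 12 down — contradiction. So (1,2) = 7.
(2,2) = 13 − 7 = 6 completes the 13 down.
(2,1) = 4: the only remaining digit allowed by both the 13 across and the 12 down.

4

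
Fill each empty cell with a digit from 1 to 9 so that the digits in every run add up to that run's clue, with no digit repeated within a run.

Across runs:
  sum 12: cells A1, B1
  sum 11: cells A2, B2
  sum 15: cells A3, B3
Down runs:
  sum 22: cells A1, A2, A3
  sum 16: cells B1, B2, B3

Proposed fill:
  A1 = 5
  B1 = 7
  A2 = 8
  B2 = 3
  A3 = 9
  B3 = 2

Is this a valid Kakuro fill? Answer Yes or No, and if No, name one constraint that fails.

No — the across run A3–B3 sums to 11, not 15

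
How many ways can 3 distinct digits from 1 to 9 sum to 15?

3 distinct digits from 1–9 sum between 6 and 24.

8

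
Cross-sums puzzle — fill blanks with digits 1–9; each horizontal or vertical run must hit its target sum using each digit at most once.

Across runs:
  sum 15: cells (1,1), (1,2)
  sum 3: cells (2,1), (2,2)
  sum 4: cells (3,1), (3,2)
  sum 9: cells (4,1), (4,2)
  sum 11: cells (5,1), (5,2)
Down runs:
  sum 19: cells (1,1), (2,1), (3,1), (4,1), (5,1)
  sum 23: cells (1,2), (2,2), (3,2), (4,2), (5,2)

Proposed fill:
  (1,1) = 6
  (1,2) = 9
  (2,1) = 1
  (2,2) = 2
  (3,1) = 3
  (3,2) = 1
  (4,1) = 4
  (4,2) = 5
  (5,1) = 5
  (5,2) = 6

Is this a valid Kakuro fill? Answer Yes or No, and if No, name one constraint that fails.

Across: 6+9=15; 1+2=3; 3+1=4; 4+5=9; 5+6=11. Down: 6+1+3+4+5=19; 9+2+1+5+6=23. No digit repeats within any run.

Yes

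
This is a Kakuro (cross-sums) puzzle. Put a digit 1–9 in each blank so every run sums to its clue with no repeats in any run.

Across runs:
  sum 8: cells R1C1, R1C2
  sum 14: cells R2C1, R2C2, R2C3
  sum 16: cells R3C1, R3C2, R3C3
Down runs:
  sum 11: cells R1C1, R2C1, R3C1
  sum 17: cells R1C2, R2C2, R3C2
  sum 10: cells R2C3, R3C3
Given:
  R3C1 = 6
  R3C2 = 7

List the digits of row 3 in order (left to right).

6 7 3

R3C3 = 16 − 13 = 3 completes the 16 across.
R2C3 = 10 − 3 = 7 completes the 10 down.
No cell is forced outright now. R1C1 can only be 1 or 2 or 3 (the digits allowed by both its 8 across and its 11 down). If R1C1 = 1: then R1C2 would have to be in {7} for the 8 across but in {1,2,4,6,8,9} for the 17 down — contradiction. If R1C1 = 3: then R1C2 would have to be in {5} for the 8 across but in {1,2,4,6,8,9} for the 17 down — contradiction. So R1C1 = 2.
R1C2 = 8 − 2 = 6 completes the 8 across.
R2C1 = 11 − 8 = 3 completes the 11 down.
R2C2 = 14 − 10 = 4 completes the 14 across.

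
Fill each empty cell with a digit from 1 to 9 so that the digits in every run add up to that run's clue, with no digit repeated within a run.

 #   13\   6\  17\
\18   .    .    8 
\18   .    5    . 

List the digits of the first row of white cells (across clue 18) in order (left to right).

17 in 2 cells must be {8,9}.
R1C2 = 6 − 5 = 1 completes the 6 down.
R2C3 = 17 − 8 = 9 completes the 17 down.
R1C1 = 18 − 9 = 9 completes the 18 across.
R2C1 = 18 − 14 = 4 completes the 18 across.

9, 1, 8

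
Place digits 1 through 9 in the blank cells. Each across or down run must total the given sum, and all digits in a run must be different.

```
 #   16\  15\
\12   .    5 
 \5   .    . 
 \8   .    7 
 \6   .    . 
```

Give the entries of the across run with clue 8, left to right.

R1C1 = 12 − 5 = 7 completes the 12 across.
R3C1 = 8 − 7 = 1 completes the 8 across.
Nothing is forced directly, so branch on R2C1, whose candidates are 2 or 3. If R2C1 = 2: then R2C2 would have to be in {3} for the 5 across but in {1,2} for the 15 down — contradiction. So R2C1 = 3.
R2C2 = 5 − 3 = 2 completes the 5 across.
R4C1 = 16 − 11 = 5 completes the 16 down.
R4C2 = 6 − 5 = 1 completes the 6 across.

1, 7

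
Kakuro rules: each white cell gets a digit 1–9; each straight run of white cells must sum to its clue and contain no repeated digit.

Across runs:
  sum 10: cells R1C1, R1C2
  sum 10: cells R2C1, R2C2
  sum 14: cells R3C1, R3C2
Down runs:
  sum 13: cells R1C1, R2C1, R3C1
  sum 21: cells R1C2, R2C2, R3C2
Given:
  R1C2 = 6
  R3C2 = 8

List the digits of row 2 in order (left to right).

3 7

R1C1 = 10 − 6 = 4 completes the 10 across.
R2C2 = 21 − 14 = 7 completes the 21 down.
R3C1 = 14 − 8 = 6 completes the 14 across.
R2C1 = 10 − 7 = 3 completes the 10 across.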